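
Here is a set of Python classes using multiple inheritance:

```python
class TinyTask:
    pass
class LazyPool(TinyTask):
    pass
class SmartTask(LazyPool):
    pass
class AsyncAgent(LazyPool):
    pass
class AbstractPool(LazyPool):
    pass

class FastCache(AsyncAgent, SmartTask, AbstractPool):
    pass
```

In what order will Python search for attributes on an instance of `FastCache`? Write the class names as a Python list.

L[FastCache] = FastCache + merge(L[AsyncAgent], L[SmartTask], L[AbstractPool], [AsyncAgent SmartTask AbstractPool])
  take AsyncAgent:  [AsyncAgent LazyPool TinyTask object] + [SmartTask LazyPool TinyTask object] + [AbstractPool LazyPool TinyTask object] + [AsyncAgent SmartTask AbstractPool]
  take SmartTask:  [LazyPool TinyTask object] + [SmartTask LazyPool TinyTask object] + [AbstractPool LazyPool TinyTask object] + [SmartTask AbstractPool]
  take AbstractPool:  [LazyPool TinyTask object] + [LazyPool TinyTask object] + [AbstractPool LazyPool TinyTask object] + [AbstractPool]
  take LazyPool:  [LazyPool TinyTask object] + [LazyPool TinyTask object] + [LazyPool TinyTask object]
  take TinyTask:  [TinyTask object] + [TinyTask object] + [TinyTask object]
  take object:  [object] + [object] + [object]

[FastCache, AsyncAgent, SmartTask, AbstractPool, LazyPool, TinyTask, object]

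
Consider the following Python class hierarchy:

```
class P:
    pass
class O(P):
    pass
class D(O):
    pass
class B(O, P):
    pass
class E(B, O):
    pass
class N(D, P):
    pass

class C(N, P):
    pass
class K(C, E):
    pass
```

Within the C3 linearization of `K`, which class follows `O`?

L[K] = K + merge(L[C], L[E], [C E])
  take C:  [C N D O P object] + [E B O P object] + [C E]
  take N:  [N D O P object] + [E B O P object] + [E]
  take D:  [D O P object] + [E B O P object] + [E]
  take E:  [O P object] + [E B O P object] + [E]
  take B:  [O P object] + [B O P object]
  take O:  [O P object] + [O P object]
  take P:  [P object] + [P object]
  take object:  [object] + [object]
MRO: K C N D E B O P object
O is at position 6; next is P.

P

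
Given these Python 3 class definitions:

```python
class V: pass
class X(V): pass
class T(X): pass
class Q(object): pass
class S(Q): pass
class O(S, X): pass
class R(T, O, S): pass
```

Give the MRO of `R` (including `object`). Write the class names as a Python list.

[R, T, O, S, Q, X, V, object]

L[R] = R + merge(L[T], L[O], L[S], [T O S])
  take T:  [T X V object] + [O S Q X V object] + [S Q object] + [T O S]
  take O:  [X V object] + [O S Q X V object] + [S Q object] + [O S]
  take S:  [X V object] + [S Q X V object] + [S Q object] + [S]
  take Q:  [X V object] + [Q X V object] + [Q object]
  take X:  [X V object] + [X V object] + [object]
  take V:  [V object] + [V object] + [object]
  take object:  [object] + [object] + [object]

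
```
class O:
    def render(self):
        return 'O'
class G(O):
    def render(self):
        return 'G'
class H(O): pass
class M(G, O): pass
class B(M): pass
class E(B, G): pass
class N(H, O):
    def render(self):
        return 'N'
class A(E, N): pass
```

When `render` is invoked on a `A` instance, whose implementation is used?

L[A] = A + merge(L[E], L[N], [E N])
  take E:  [E B M G O object] + [N H O object] + [E N]
  take B:  [B M G O object] + [N H O object] + [N]
  take M:  [M G O object] + [N H O object] + [N]
  take G:  [G O object] + [N H O object] + [N]
  take N:  [O object] + [N H O object] + [N]
  take H:  [O object] + [H O object]
  take O:  [O object] + [O object]
  take object:  [object] + [object]
MRO: A E B M G N H O object
render is defined in: G, N, O. First along the MRO is G.

G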